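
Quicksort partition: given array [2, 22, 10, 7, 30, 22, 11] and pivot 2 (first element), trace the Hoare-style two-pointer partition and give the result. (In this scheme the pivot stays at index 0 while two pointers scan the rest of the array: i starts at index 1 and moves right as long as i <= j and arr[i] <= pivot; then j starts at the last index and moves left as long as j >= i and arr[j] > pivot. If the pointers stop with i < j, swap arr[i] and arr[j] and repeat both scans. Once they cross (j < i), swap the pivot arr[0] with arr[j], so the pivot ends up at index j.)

Hoare-style two-pointer partition with pivot = 2:

Initial array: [2, 22, 10, 7, 30, 22, 11]

Pointers start at i = 1, j = 6.
i ends at 1, j ends at 0: the pointers have crossed (j < i), so scanning stops.

j = 0, so swapping arr[0] with arr[j] leaves the pivot at position 0: [2, 22, 10, 7, 30, 22, 11]
Pivot position: 0

After partitioning with pivot 2, the array becomes [2, 22, 10, 7, 30, 22, 11]. The pivot is placed at index 0. All elements to the left of the pivot are <= 2, and all elements to the right are > 2.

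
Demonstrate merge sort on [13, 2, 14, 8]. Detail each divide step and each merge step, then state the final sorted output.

Merge sort trace:

Split: [13, 2, 14, 8] -> [13, 2] and [14, 8]
  Split: [13, 2] -> [13] and [2]
  Merge: [13] + [2] -> [2, 13]
  Split: [14, 8] -> [14] and [8]
  Merge: [14] + [8] -> [8, 14]
Merge: [2, 13] + [8, 14] -> [2, 8, 13, 14]

Final sorted array: [2, 8, 13, 14]

The merge sort proceeds by recursively splitting the array and merging sorted halves.
After all merges, the sorted array is [2, 8, 13, 14].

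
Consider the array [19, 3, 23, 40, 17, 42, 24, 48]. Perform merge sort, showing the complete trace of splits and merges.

Merge sort trace:

Split: [19, 3, 23, 40, 17, 42, 24, 48] -> [19, 3, 23, 40] and [17, 42, 24, 48]
  Split: [19, 3, 23, 40] -> [19, 3] and [23, 40]
    Split: [19, 3] -> [19] and [3]
    Merge: [19] + [3] -> [3, 19]
    Split: [23, 40] -> [23] and [40]
    Merge: [23] + [40] -> [23, 40]
  Merge: [3, 19] + [23, 40] -> [3, 19, 23, 40]
  Split: [17, 42, 24, 48] -> [17, 42] and [24, 48]
    Split: [17, 42] -> [17] and [42]
    Merge: [17] + [42] -> [17, 42]
    Split: [24, 48] -> [24] and [48]
    Merge: [24] + [48] -> [24, 48]
  Merge: [17, 42] + [24, 48] -> [17, 24, 42, 48]
Merge: [3, 19, 23, 40] + [17, 24, 42, 48] -> [3, 17, 19, 23, 24, 40, 42, 48]

Final sorted array: [3, 17, 19, 23, 24, 40, 42, 48]

The merge sort proceeds by recursively splitting the array and merging sorted halves.
After all merges, the sorted array is [3, 17, 19, 23, 24, 40, 42, 48].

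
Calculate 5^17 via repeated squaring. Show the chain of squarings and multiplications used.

Computing 5^17 by squaring (build up from 5^1; each line after the first costs one multiplication):

5^1 = 5
5^2 = (5^1)^2 = 5^2 = 25
5^4 = (5^2)^2 = 25^2 = 625
5^8 = (5^4)^2 = 625^2 = 390625
5^16 = (5^8)^2 = 390625^2 = 152587890625
5^17 = 5 * 5^16 = 5 * 152587890625 = 762939453125

Result: 762939453125
Multiplications needed: 5 (5 lines after 5^1)

5^17 = 762939453125. Using exponentiation by squaring, this requires 5 multiplications. The key idea: if the exponent is even, square the half-power; if odd, multiply by the base once.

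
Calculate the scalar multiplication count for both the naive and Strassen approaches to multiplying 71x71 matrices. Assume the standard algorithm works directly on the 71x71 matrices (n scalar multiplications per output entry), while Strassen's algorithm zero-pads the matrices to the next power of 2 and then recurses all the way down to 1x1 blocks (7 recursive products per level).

Matrix multiplication for 71x71 matrices:

Strassen's algorithm requires power-of-2 dimensions. Pad 71x71 to 128x128 (next power of 2).

Standard algorithm: 71^3 = 357911 multiplications
Strassen's algorithm: 7^(log2(128)) = 7^7 = 823543 multiplications
Difference: 357911 - 823543 = -465632 (Strassen uses MORE here due to padding overhead — for small or just-over-power-of-2 n, padding can outweigh the per-level savings)

Standard: 357911 multiplications (71^3). Strassen: 823543 multiplications (7^7, after padding to 128x128). Strassen reduces 8 recursive multiplications to 7 at each level.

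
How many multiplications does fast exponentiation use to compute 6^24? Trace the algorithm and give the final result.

Computing 6^24 by squaring (build up from 6^1; each line after the first costs one multiplication):

6^1 = 6
6^2 = (6^1)^2 = 6^2 = 36
6^3 = 6 * 6^2 = 6 * 36 = 216
6^6 = (6^3)^2 = 216^2 = 46656
6^12 = (6^6)^2 = 46656^2 = 2176782336
6^24 = (6^12)^2 = 2176782336^2 = 4738381338321616896

Result: 4738381338321616896
Multiplications needed: 5 (5 lines after 6^1)

6^24 = 4738381338321616896. Using exponentiation by squaring, this requires 5 multiplications. The key idea: if the exponent is even, square the half-power; if odd, multiply by the base once.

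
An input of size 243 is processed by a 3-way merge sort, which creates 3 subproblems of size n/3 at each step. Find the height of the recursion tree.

For divide and conquer with division factor 3:

Problem sizes at each level:
Level 0: 243
Level 1: 81
Level 2: 27
Level 3: 9
Level 4: 3
Level 5: 1

The root is level 0 and the size-1 base case is level 5 (the tree spans levels 0 through 5, i.e. 6 levels counting the root), so the depth is the number of divisions: log_3(243) = 5

The recursion tree depth is log_3(243) = 5. At each level, the problem size is divided by 3, so it takes 5 divisions to reduce to a base case of size 1. The algorithm makes 3 recursive calls at each level.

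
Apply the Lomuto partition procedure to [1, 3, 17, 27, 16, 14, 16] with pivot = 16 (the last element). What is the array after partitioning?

Lomuto partition with pivot = 16:

Initial array: [1, 3, 17, 27, 16, 14, 16]

arr[0]=1 <= 16: swap with position 0, array becomes [1, 3, 17, 27, 16, 14, 16]
arr[1]=3 <= 16: swap with position 1, array becomes [1, 3, 17, 27, 16, 14, 16]
arr[2]=17 > 16: no swap
arr[3]=27 > 16: no swap
arr[4]=16 <= 16: swap with position 2, array becomes [1, 3, 16, 27, 17, 14, 16]
arr[5]=14 <= 16: swap with position 3, array becomes [1, 3, 16, 14, 17, 27, 16]

Place pivot at position 4: [1, 3, 16, 14, 16, 27, 17]
Pivot position: 4

After partitioning with pivot 16, the array becomes [1, 3, 16, 14, 16, 27, 17]. The pivot is placed at index 4. All elements to the left of the pivot are <= 16, and all elements to the right are > 16.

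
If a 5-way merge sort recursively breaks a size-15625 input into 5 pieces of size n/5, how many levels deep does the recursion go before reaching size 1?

For divide and conquer with division factor 5:

Problem sizes at each level:
Level 0: 15625
Level 1: 3125
Level 2: 625
Level 3: 125
Level 4: 25
Level 5: 5
Level 6: 1

The root is level 0 and the size-1 base case is level 6 (the tree spans levels 0 through 6, i.e. 7 levels counting the root), so the depth is the number of divisions: log_5(15625) = 6

The recursion tree depth is log_5(15625) = 6. At each level, the problem size is divided by 5, so it takes 6 divisions to reduce to a base case of size 1. The algorithm makes 5 recursive calls at each level.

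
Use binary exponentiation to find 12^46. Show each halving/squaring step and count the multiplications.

Computing 12^46 by squaring (build up from 12^1; each line after the first costs one multiplication):

12^1 = 12
12^2 = (12^1)^2 = 12^2 = 144
12^4 = (12^2)^2 = 144^2 = 20736
12^5 = 12 * 12^4 = 12 * 20736 = 248832
12^10 = (12^5)^2 = 248832^2 = 61917364224
12^11 = 12 * 12^10 = 12 * 61917364224 = 743008370688
12^22 = (12^11)^2 = 743008370688^2 = 552061438912436417593344
12^23 = 12 * 12^22 = 12 * 552061438912436417593344 = 6624737266949237011120128
12^46 = (12^23)^2 = 6624737266949237011120128^2 = 43887143856106046360568987631860370008329246736384

Result: 43887143856106046360568987631860370008329246736384
Multiplications needed: 8 (8 lines after 12^1)

12^46 = 43887143856106046360568987631860370008329246736384. Using exponentiation by squaring, this requires 8 multiplications. The key idea: if the exponent is even, square the half-power; if odd, multiply by the base once.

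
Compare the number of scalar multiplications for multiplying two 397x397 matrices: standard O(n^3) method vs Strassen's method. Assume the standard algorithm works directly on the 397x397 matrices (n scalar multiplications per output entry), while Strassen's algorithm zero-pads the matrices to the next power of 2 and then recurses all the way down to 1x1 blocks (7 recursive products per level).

Matrix multiplication for 397x397 matrices:

Strassen's algorithm requires power-of-2 dimensions. Pad 397x397 to 512x512 (next power of 2).

Standard algorithm: 397^3 = 62570773 multiplications
Strassen's algorithm: 7^(log2(512)) = 7^9 = 40353607 multiplications
Savings: 62570773 - 40353607 = 22217166 multiplications

Standard: 62570773 multiplications (397^3). Strassen: 40353607 multiplications (7^9, after padding to 512x512). Strassen reduces 8 recursive multiplications to 7 at each level.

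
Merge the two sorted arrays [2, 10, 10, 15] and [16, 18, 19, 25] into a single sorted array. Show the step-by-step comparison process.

Merging process:

Compare 2 vs 16: take 2 from left. Merged: [2]
Compare 10 vs 16: take 10 from left. Merged: [2, 10]
Compare 10 vs 16: take 10 from left. Merged: [2, 10, 10]
Compare 15 vs 16: take 15 from left. Merged: [2, 10, 10, 15]
Append remaining from right: [16, 18, 19, 25]. Merged: [2, 10, 10, 15, 16, 18, 19, 25]

Final merged array: [2, 10, 10, 15, 16, 18, 19, 25]
Total comparisons: 4

The merged array is [2, 10, 10, 15, 16, 18, 19, 25], requiring 4 comparisons. The merge step runs in O(n) time where n is the total number of elements.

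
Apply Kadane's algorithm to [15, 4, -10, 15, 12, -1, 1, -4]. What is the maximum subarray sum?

Using Kadane's algorithm on [15, 4, -10, 15, 12, -1, 1, -4]:

Scanning through the array:
Position 1 (value 4): max_ending_here = 19, max_so_far = 19
Position 2 (value -10): max_ending_here = 9, max_so_far = 19
Position 3 (value 15): max_ending_here = 24, max_so_far = 24
Position 4 (value 12): max_ending_here = 36, max_so_far = 36
Position 5 (value -1): max_ending_here = 35, max_so_far = 36
Position 6 (value 1): max_ending_here = 36, max_so_far = 36
Position 7 (value -4): max_ending_here = 32, max_so_far = 36

Maximum subarray: [15, 4, -10, 15, 12]
Maximum sum: 36

The maximum subarray is [15, 4, -10, 15, 12] with sum 36. This subarray runs from index 0 to index 4.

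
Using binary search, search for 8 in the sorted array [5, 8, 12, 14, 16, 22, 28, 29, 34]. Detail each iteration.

Binary search for 8 in [5, 8, 12, 14, 16, 22, 28, 29, 34]:

lo=0, hi=8, mid=4, arr[mid]=16 -> 16 > 8, search left half
lo=0, hi=3, mid=1, arr[mid]=8 -> Found target at index 1!

Binary search finds 8 at index 1 after 2 comparisons. The search repeatedly halves the search space by comparing with the middle element.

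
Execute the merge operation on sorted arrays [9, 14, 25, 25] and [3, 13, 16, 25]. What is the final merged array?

Merging process:

Compare 9 vs 3: take 3 from right. Merged: [3]
Compare 9 vs 13: take 9 from left. Merged: [3, 9]
Compare 14 vs 13: take 13 from right. Merged: [3, 9, 13]
Compare 14 vs 16: take 14 from left. Merged: [3, 9, 13, 14]
Compare 25 vs 16: take 16 from right. Merged: [3, 9, 13, 14, 16]
Compare 25 vs 25: take 25 from left. Merged: [3, 9, 13, 14, 16, 25]
Compare 25 vs 25: take 25 from left. Merged: [3, 9, 13, 14, 16, 25, 25]
Append remaining from right: [25]. Merged: [3, 9, 13, 14, 16, 25, 25, 25]

Final merged array: [3, 9, 13, 14, 16, 25, 25, 25]
Total comparisons: 7

The merged array is [3, 9, 13, 14, 16, 25, 25, 25], requiring 7 comparisons. The merge step runs in O(n) time where n is the total number of elements.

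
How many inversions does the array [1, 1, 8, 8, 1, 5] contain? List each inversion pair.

Finding inversions in [1, 1, 8, 8, 1, 5]:

(2, 4): arr[2]=8 > arr[4]=1
(2, 5): arr[2]=8 > arr[5]=5
(3, 4): arr[3]=8 > arr[4]=1
(3, 5): arr[3]=8 > arr[5]=5

Total inversions: 4

The array has 4 inversion(s): (2,4), (2,5), (3,4), (3,5). Each pair (i,j) satisfies i < j and arr[i] > arr[j].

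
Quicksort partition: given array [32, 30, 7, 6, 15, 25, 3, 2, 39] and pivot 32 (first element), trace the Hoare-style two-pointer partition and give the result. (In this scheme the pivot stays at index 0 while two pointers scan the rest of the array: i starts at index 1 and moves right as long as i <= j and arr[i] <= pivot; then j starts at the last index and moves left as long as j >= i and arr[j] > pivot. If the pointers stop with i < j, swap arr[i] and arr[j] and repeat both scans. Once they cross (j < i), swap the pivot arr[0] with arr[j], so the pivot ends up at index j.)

Hoare-style two-pointer partition with pivot = 32:

Initial array: [32, 30, 7, 6, 15, 25, 3, 2, 39]

Pointers start at i = 1, j = 8.
i ends at 8, j ends at 7: the pointers have crossed (j < i), so scanning stops.

Swap pivot arr[0] with arr[7] to place pivot at position 7: [2, 30, 7, 6, 15, 25, 3, 32, 39]
Pivot position: 7

After partitioning with pivot 32, the array becomes [2, 30, 7, 6, 15, 25, 3, 32, 39]. The pivot is placed at index 7. All elements to the left of the pivot are <= 32, and all elements to the right are > 32.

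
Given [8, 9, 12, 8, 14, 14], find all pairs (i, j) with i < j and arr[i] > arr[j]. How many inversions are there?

Finding inversions in [8, 9, 12, 8, 14, 14]:

(1, 3): arr[1]=9 > arr[3]=8
(2, 3): arr[2]=12 > arr[3]=8

Total inversions: 2

The array has 2 inversion(s): (1,3), (2,3). Each pair (i,j) satisfies i < j and arr[i] > arr[j].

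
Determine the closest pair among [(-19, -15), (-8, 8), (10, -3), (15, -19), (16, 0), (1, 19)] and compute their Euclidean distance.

Computing all pairwise distances among 6 points:

d((-19, -15), (-8, 8)) = 25.4951
d((-19, -15), (10, -3)) = 31.3847
d((-19, -15), (15, -19)) = 34.2345
d((-19, -15), (16, 0)) = 38.0789
d((-19, -15), (1, 19)) = 39.4462
d((-8, 8), (10, -3)) = 21.095
d((-8, 8), (15, -19)) = 35.4683
d((-8, 8), (16, 0)) = 25.2982
d((-8, 8), (1, 19)) = 14.2127
d((10, -3), (15, -19)) = 16.7631
d((10, -3), (16, 0)) = 6.7082 <-- minimum
d((10, -3), (1, 19)) = 23.7697
d((15, -19), (16, 0)) = 19.0263
d((15, -19), (1, 19)) = 40.4969
d((16, 0), (1, 19)) = 24.2074

Closest pair: (10, -3) and (16, 0) with distance 6.7082

The closest pair is (10, -3) and (16, 0) with Euclidean distance 6.7082. For 6 points, brute-force pairwise comparison is shown above. For large n, the divide-and-conquer algorithm (sort by x, recurse on halves, check the dividing strip) achieves O(n log n).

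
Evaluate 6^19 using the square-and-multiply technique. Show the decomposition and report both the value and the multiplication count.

Computing 6^19 by squaring (build up from 6^1; each line after the first costs one multiplication):

6^1 = 6
6^2 = (6^1)^2 = 6^2 = 36
6^4 = (6^2)^2 = 36^2 = 1296
6^8 = (6^4)^2 = 1296^2 = 1679616
6^9 = 6 * 6^8 = 6 * 1679616 = 10077696
6^18 = (6^9)^2 = 10077696^2 = 101559956668416
6^19 = 6 * 6^18 = 6 * 101559956668416 = 609359740010496

Result: 609359740010496
Multiplications needed: 6 (6 lines after 6^1)

6^19 = 609359740010496. Using exponentiation by squaring, this requires 6 multiplications. The key idea: if the exponent is even, square the half-power; if odd, multiply by the base once.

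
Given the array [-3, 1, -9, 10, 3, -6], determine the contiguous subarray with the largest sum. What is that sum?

Using Kadane's algorithm on [-3, 1, -9, 10, 3, -6]:

Scanning through the array:
Position 1 (value 1): max_ending_here = 1, max_so_far = 1
Position 2 (value -9): max_ending_here = -8, max_so_far = 1
Position 3 (value 10): max_ending_here = 10, max_so_far = 10
Position 4 (value 3): max_ending_here = 13, max_so_far = 13
Position 5 (value -6): max_ending_here = 7, max_so_far = 13

Maximum subarray: [10, 3]
Maximum sum: 13

The maximum subarray is [10, 3] with sum 13. This subarray runs from index 3 to index 4.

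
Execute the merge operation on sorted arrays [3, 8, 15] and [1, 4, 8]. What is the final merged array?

Merging process:

Compare 3 vs 1: take 1 from right. Merged: [1]
Compare 3 vs 4: take 3 from left. Merged: [1, 3]
Compare 8 vs 4: take 4 from right. Merged: [1, 3, 4]
Compare 8 vs 8: take 8 from left. Merged: [1, 3, 4, 8]
Compare 15 vs 8: take 8 from right. Merged: [1, 3, 4, 8, 8]
Append remaining from left: [15]. Merged: [1, 3, 4, 8, 8, 15]

Final merged array: [1, 3, 4, 8, 8, 15]
Total comparisons: 5

The merged array is [1, 3, 4, 8, 8, 15], requiring 5 comparisons. The merge step runs in O(n) time where n is the total number of elements.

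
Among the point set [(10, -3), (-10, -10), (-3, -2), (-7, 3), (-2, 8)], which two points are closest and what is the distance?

Computing all pairwise distances among 5 points:

d((10, -3), (-10, -10)) = 21.1896
d((10, -3), (-3, -2)) = 13.0384
d((10, -3), (-7, 3)) = 18.0278
d((10, -3), (-2, 8)) = 16.2788
d((-10, -10), (-3, -2)) = 10.6301
d((-10, -10), (-7, 3)) = 13.3417
d((-10, -10), (-2, 8)) = 19.6977
d((-3, -2), (-7, 3)) = 6.4031 <-- minimum
d((-3, -2), (-2, 8)) = 10.0499
d((-7, 3), (-2, 8)) = 7.0711

Closest pair: (-3, -2) and (-7, 3) with distance 6.4031

The closest pair is (-3, -2) and (-7, 3) with Euclidean distance 6.4031. For 5 points, brute-force pairwise comparison is shown above. For large n, the divide-and-conquer algorithm (sort by x, recurse on halves, check the dividing strip) achieves O(n log n).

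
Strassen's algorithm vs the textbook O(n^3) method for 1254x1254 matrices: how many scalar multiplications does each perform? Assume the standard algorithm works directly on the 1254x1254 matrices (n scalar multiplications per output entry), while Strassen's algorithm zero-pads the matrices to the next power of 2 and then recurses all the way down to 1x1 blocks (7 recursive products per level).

Matrix multiplication for 1254x1254 matrices:

Strassen's algorithm requires power-of-2 dimensions. Pad 1254x1254 to 2048x2048 (next power of 2).

Standard algorithm: 1254^3 = 1971935064 multiplications
Strassen's algorithm: 7^(log2(2048)) = 7^11 = 1977326743 multiplications
Difference: 1971935064 - 1977326743 = -5391679 (Strassen uses MORE here due to padding overhead — for small or just-over-power-of-2 n, padding can outweigh the per-level savings)

Standard: 1971935064 multiplications (1254^3). Strassen: 1977326743 multiplications (7^11, after padding to 2048x2048). Strassen reduces 8 recursive multiplications to 7 at each level.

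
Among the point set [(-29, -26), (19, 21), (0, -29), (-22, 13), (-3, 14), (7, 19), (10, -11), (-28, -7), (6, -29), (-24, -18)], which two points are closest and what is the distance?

Computing all pairwise distances among 10 points:

d((-29, -26), (19, 21)) = 67.1789
d((-29, -26), (0, -29)) = 29.1548
d((-29, -26), (-22, 13)) = 39.6232
d((-29, -26), (-3, 14)) = 47.7074
d((-29, -26), (7, 19)) = 57.6281
d((-29, -26), (10, -11)) = 41.7852
d((-29, -26), (-28, -7)) = 19.0263
d((-29, -26), (6, -29)) = 35.1283
d((-29, -26), (-24, -18)) = 9.434
d((19, 21), (0, -29)) = 53.4883
d((19, 21), (-22, 13)) = 41.7732
d((19, 21), (-3, 14)) = 23.0868
d((19, 21), (7, 19)) = 12.1655
d((19, 21), (10, -11)) = 33.2415
d((19, 21), (-28, -7)) = 54.7083
d((19, 21), (6, -29)) = 51.6624
d((19, 21), (-24, -18)) = 58.0517
d((0, -29), (-22, 13)) = 47.4131
d((0, -29), (-3, 14)) = 43.1045
d((0, -29), (7, 19)) = 48.5077
d((0, -29), (10, -11)) = 20.5913
d((0, -29), (-28, -7)) = 35.609
d((0, -29), (6, -29)) = 6.0 <-- minimum
d((0, -29), (-24, -18)) = 26.4008
d((-22, 13), (-3, 14)) = 19.0263
d((-22, 13), (7, 19)) = 29.6142
d((-22, 13), (10, -11)) = 40.0
d((-22, 13), (-28, -7)) = 20.8806
d((-22, 13), (6, -29)) = 50.4777
d((-22, 13), (-24, -18)) = 31.0644
d((-3, 14), (7, 19)) = 11.1803
d((-3, 14), (10, -11)) = 28.178
d((-3, 14), (-28, -7)) = 32.6497
d((-3, 14), (6, -29)) = 43.9318
d((-3, 14), (-24, -18)) = 38.2753
d((7, 19), (10, -11)) = 30.1496
d((7, 19), (-28, -7)) = 43.6005
d((7, 19), (6, -29)) = 48.0104
d((7, 19), (-24, -18)) = 48.2701
d((10, -11), (-28, -7)) = 38.2099
d((10, -11), (6, -29)) = 18.4391
d((10, -11), (-24, -18)) = 34.7131
d((-28, -7), (6, -29)) = 40.4969
d((-28, -7), (-24, -18)) = 11.7047
d((6, -29), (-24, -18)) = 31.9531

Closest pair: (0, -29) and (6, -29) with distance 6.0

The closest pair is (0, -29) and (6, -29) with Euclidean distance 6.0. For 10 points, brute-force pairwise comparison is shown above. For large n, the divide-and-conquer algorithm (sort by x, recurse on halves, check the dividing strip) achieves O(n log n).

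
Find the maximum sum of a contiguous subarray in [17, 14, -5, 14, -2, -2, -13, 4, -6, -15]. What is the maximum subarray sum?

Using Kadane's algorithm on [17, 14, -5, 14, -2, -2, -13, 4, -6, -15]:

Scanning through the array:
Position 1 (value 14): max_ending_here = 31, max_so_far = 31
Position 2 (value -5): max_ending_here = 26, max_so_far = 31
Position 3 (value 14): max_ending_here = 40, max_so_far = 40
Position 4 (value -2): max_ending_here = 38, max_so_far = 40
Position 5 (value -2): max_ending_here = 36, max_so_far = 40
Position 6 (value -13): max_ending_here = 23, max_so_far = 40
Position 7 (value 4): max_ending_here = 27, max_so_far = 40
Position 8 (value -6): max_ending_here = 21, max_so_far = 40
Position 9 (value -15): max_ending_here = 6, max_so_far = 40

Maximum subarray: [17, 14, -5, 14]
Maximum sum: 40

The maximum subarray is [17, 14, -5, 14] with sum 40. This subarray runs from index 0 to index 3.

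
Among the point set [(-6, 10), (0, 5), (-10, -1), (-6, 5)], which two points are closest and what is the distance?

Computing all pairwise distances among 4 points:

d((-6, 10), (0, 5)) = 7.8102
d((-6, 10), (-10, -1)) = 11.7047
d((-6, 10), (-6, 5)) = 5.0 <-- minimum
d((0, 5), (-10, -1)) = 11.6619
d((0, 5), (-6, 5)) = 6.0
d((-10, -1), (-6, 5)) = 7.2111

Closest pair: (-6, 10) and (-6, 5) with distance 5.0

The closest pair is (-6, 10) and (-6, 5) with Euclidean distance 5.0. For 4 points, brute-force pairwise comparison is shown above. For large n, the divide-and-conquer algorithm (sort by x, recurse on halves, check the dividing strip) achieves O(n log n).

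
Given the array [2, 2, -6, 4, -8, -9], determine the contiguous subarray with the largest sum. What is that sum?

Using Kadane's algorithm on [2, 2, -6, 4, -8, -9]:

Scanning through the array:
Position 1 (value 2): max_ending_here = 4, max_so_far = 4
Position 2 (value -6): max_ending_here = -2, max_so_far = 4
Position 3 (value 4): max_ending_here = 4, max_so_far = 4
Position 4 (value -8): max_ending_here = -4, max_so_far = 4
Position 5 (value -9): max_ending_here = -9, max_so_far = 4

Maximum subarray: [2, 2]
Maximum sum: 4

The maximum subarray is [2, 2] with sum 4. This subarray runs from index 0 to index 1.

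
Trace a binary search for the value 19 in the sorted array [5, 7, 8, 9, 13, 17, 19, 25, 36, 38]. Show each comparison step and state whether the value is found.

Binary search for 19 in [5, 7, 8, 9, 13, 17, 19, 25, 36, 38]:

lo=0, hi=9, mid=4, arr[mid]=13 -> 13 < 19, search right half
lo=5, hi=9, mid=7, arr[mid]=25 -> 25 > 19, search left half
lo=5, hi=6, mid=5, arr[mid]=17 -> 17 < 19, search right half
lo=6, hi=6, mid=6, arr[mid]=19 -> Found target at index 6!

Binary search finds 19 at index 6 after 4 comparisons. The search repeatedly halves the search space by comparing with the middle element.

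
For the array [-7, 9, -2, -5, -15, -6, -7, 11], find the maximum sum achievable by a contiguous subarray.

Using Kadane's algorithm on [-7, 9, -2, -5, -15, -6, -7, 11]:

Scanning through the array:
Position 1 (value 9): max_ending_here = 9, max_so_far = 9
Position 2 (value -2): max_ending_here = 7, max_so_far = 9
Position 3 (value -5): max_ending_here = 2, max_so_far = 9
Position 4 (value -15): max_ending_here = -13, max_so_far = 9
Position 5 (value -6): max_ending_here = -6, max_so_far = 9
Position 6 (value -7): max_ending_here = -7, max_so_far = 9
Position 7 (value 11): max_ending_here = 11, max_so_far = 11

Maximum subarray: [11]
Maximum sum: 11

The maximum subarray is [11] with sum 11. This subarray runs from index 7 to index 7.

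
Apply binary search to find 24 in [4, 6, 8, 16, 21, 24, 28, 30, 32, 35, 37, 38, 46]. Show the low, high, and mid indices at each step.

Binary search for 24 in [4, 6, 8, 16, 21, 24, 28, 30, 32, 35, 37, 38, 46]:

lo=0, hi=12, mid=6, arr[mid]=28 -> 28 > 24, search left half
lo=0, hi=5, mid=2, arr[mid]=8 -> 8 < 24, search right half
lo=3, hi=5, mid=4, arr[mid]=21 -> 21 < 24, search right half
lo=5, hi=5, mid=5, arr[mid]=24 -> Found target at index 5!

Binary search finds 24 at index 5 after 4 comparisons. The search repeatedly halves the search space by comparing with the middle element.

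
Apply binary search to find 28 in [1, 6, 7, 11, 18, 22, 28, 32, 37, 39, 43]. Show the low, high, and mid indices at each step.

Binary search for 28 in [1, 6, 7, 11, 18, 22, 28, 32, 37, 39, 43]:

lo=0, hi=10, mid=5, arr[mid]=22 -> 22 < 28, search right half
lo=6, hi=10, mid=8, arr[mid]=37 -> 37 > 28, search left half
lo=6, hi=7, mid=6, arr[mid]=28 -> Found target at index 6!

Binary search finds 28 at index 6 after 3 comparisons. The search repeatedly halves the search space by comparing with the middle element.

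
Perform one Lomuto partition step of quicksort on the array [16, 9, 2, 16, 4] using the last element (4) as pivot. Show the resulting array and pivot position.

Lomuto partition with pivot = 4:

Initial array: [16, 9, 2, 16, 4]

arr[0]=16 > 4: no swap
arr[1]=9 > 4: no swap
arr[2]=2 <= 4: swap with position 0, array becomes [2, 9, 16, 16, 4]
arr[3]=16 > 4: no swap

Place pivot at position 1: [2, 4, 16, 16, 9]
Pivot position: 1

After partitioning with pivot 4, the array becomes [2, 4, 16, 16, 9]. The pivot is placed at index 1. All elements to the left of the pivot are <= 4, and all elements to the right are > 4.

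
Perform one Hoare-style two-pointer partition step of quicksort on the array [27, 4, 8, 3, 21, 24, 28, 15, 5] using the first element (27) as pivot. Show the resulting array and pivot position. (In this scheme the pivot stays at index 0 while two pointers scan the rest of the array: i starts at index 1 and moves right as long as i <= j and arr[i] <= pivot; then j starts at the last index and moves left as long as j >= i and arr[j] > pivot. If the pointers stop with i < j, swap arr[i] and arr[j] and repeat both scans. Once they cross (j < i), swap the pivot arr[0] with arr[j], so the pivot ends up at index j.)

Hoare-style two-pointer partition with pivot = 27:

Initial array: [27, 4, 8, 3, 21, 24, 28, 15, 5]

Pointers start at i = 1, j = 8.
i stops at index 6 (arr[6]=28 > 27), j stops at index 8 (arr[8]=5 <= 27): swap arr[6] and arr[8], array becomes [27, 4, 8, 3, 21, 24, 5, 15, 28]
i ends at 8, j ends at 7: the pointers have crossed (j < i), so scanning stops.

Swap pivot arr[0] with arr[7] to place pivot at position 7: [15, 4, 8, 3, 21, 24, 5, 27, 28]
Pivot position: 7

After partitioning with pivot 27, the array becomes [15, 4, 8, 3, 21, 24, 5, 27, 28]. The pivot is placed at index 7. All elements to the left of the pivot are <= 27, and all elements to the right are > 27.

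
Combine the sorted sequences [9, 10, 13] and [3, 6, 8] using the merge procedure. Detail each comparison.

Merging process:

Compare 9 vs 3: take 3 from right. Merged: [3]
Compare 9 vs 6: take 6 from right. Merged: [3, 6]
Compare 9 vs 8: take 8 from right. Merged: [3, 6, 8]
Append remaining from left: [9, 10, 13]. Merged: [3, 6, 8, 9, 10, 13]

Final merged array: [3, 6, 8, 9, 10, 13]
Total comparisons: 3

The merged array is [3, 6, 8, 9, 10, 13], requiring 3 comparisons. The merge step runs in O(n) time where n is the total number of elements.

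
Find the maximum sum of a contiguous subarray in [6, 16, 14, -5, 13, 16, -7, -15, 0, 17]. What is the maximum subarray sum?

Using Kadane's algorithm on [6, 16, 14, -5, 13, 16, -7, -15, 0, 17]:

Scanning through the array:
Position 1 (value 16): max_ending_here = 22, max_so_far = 22
Position 2 (value 14): max_ending_here = 36, max_so_far = 36
Position 3 (value -5): max_ending_here = 31, max_so_far = 36
Position 4 (value 13): max_ending_here = 44, max_so_far = 44
Position 5 (value 16): max_ending_here = 60, max_so_far = 60
Position 6 (value -7): max_ending_here = 53, max_so_far = 60
Position 7 (value -15): max_ending_here = 38, max_so_far = 60
Position 8 (value 0): max_ending_here = 38, max_so_far = 60
Position 9 (value 17): max_ending_here = 55, max_so_far = 60

Maximum subarray: [6, 16, 14, -5, 13, 16]
Maximum sum: 60

The maximum subarray is [6, 16, 14, -5, 13, 16] with sum 60. This subarray runs from index 0 to index 5.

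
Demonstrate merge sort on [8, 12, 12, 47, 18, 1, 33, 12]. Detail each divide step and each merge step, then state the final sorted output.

Merge sort trace:

Split: [8, 12, 12, 47, 18, 1, 33, 12] -> [8, 12, 12, 47] and [18, 1, 33, 12]
  Split: [8, 12, 12, 47] -> [8, 12] and [12, 47]
    Split: [8, 12] -> [8] and [12]
    Merge: [8] + [12] -> [8, 12]
    Split: [12, 47] -> [12] and [47]
    Merge: [12] + [47] -> [12, 47]
  Merge: [8, 12] + [12, 47] -> [8, 12, 12, 47]
  Split: [18, 1, 33, 12] -> [18, 1] and [33, 12]
    Split: [18, 1] -> [18] and [1]
    Merge: [18] + [1] -> [1, 18]
    Split: [33, 12] -> [33] and [12]
    Merge: [33] + [12] -> [12, 33]
  Merge: [1, 18] + [12, 33] -> [1, 12, 18, 33]
Merge: [8, 12, 12, 47] + [1, 12, 18, 33] -> [1, 8, 12, 12, 12, 18, 33, 47]

Final sorted array: [1, 8, 12, 12, 12, 18, 33, 47]

The merge sort proceeds by recursively splitting the array and merging sorted halves.
After all merges, the sorted array is [1, 8, 12, 12, 12, 18, 33, 47].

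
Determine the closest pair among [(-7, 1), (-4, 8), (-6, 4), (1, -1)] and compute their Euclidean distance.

Computing all pairwise distances among 4 points:

d((-7, 1), (-4, 8)) = 7.6158
d((-7, 1), (-6, 4)) = 3.1623 <-- minimum
d((-7, 1), (1, -1)) = 8.2462
d((-4, 8), (-6, 4)) = 4.4721
d((-4, 8), (1, -1)) = 10.2956
d((-6, 4), (1, -1)) = 8.6023

Closest pair: (-7, 1) and (-6, 4) with distance 3.1623

The closest pair is (-7, 1) and (-6, 4) with Euclidean distance 3.1623. For 4 points, brute-force pairwise comparison is shown above. For large n, the divide-and-conquer algorithm (sort by x, recurse on halves, check the dividing strip) achieves O(n log n).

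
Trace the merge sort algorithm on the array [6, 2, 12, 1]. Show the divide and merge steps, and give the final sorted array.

Merge sort trace:

Split: [6, 2, 12, 1] -> [6, 2] and [12, 1]
  Split: [6, 2] -> [6] and [2]
  Merge: [6] + [2] -> [2, 6]
  Split: [12, 1] -> [12] and [1]
  Merge: [12] + [1] -> [1, 12]
Merge: [2, 6] + [1, 12] -> [1, 2, 6, 12]

Final sorted array: [1, 2, 6, 12]

The merge sort proceeds by recursively splitting the array and merging sorted halves.
After all merges, the sorted array is [1, 2, 6, 12].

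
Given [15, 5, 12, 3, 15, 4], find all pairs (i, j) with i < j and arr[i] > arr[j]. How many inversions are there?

Finding inversions in [15, 5, 12, 3, 15, 4]:

(0, 1): arr[0]=15 > arr[1]=5
(0, 2): arr[0]=15 > arr[2]=12
(0, 3): arr[0]=15 > arr[3]=3
(0, 5): arr[0]=15 > arr[5]=4
(1, 3): arr[1]=5 > arr[3]=3
(1, 5): arr[1]=5 > arr[5]=4
(2, 3): arr[2]=12 > arr[3]=3
(2, 5): arr[2]=12 > arr[5]=4
(4, 5): arr[4]=15 > arr[5]=4

Total inversions: 9

The array has 9 inversion(s): (0,1), (0,2), (0,3), (0,5), (1,3), (1,5), (2,3), (2,5), (4,5). Each pair (i,j) satisfies i < j and arr[i] > arr[j].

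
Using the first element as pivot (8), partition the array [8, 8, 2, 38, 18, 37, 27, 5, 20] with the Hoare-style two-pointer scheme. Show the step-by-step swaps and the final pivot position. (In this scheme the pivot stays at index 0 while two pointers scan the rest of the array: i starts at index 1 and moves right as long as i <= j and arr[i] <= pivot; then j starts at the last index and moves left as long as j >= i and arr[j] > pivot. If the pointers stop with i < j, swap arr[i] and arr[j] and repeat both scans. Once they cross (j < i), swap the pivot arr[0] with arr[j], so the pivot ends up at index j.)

Hoare-style two-pointer partition with pivot = 8:

Initial array: [8, 8, 2, 38, 18, 37, 27, 5, 20]

Pointers start at i = 1, j = 8.
i stops at index 3 (arr[3]=38 > 8), j stops at index 7 (arr[7]=5 <= 8): swap arr[3] and arr[7], array becomes [8, 8, 2, 5, 18, 37, 27, 38, 20]
i ends at 4, j ends at 3: the pointers have crossed (j < i), so scanning stops.

Swap pivot arr[0] with arr[3] to place pivot at position 3: [5, 8, 2, 8, 18, 37, 27, 38, 20]
Pivot position: 3

After partitioning with pivot 8, the array becomes [5, 8, 2, 8, 18, 37, 27, 38, 20]. The pivot is placed at index 3. All elements to the left of the pivot are <= 8, and all elements to the right are > 8.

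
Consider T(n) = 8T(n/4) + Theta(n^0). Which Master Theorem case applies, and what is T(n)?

Master Theorem for T(n) = 8T(n/4) + O(n^0):

a = 8, b = 4, c = 0
log_b(a) = log_4(8) = 1.5000

Case 1: c = 0 < log_4(8) = 1.5000
T(n) = O(n^(log_4 8))

For T(n) = 8T(n/4) + O(n^0): log_4(8) = 1.5000. This is Case 1 of the Master Theorem (c < log_b(a), work dominated by leaves), giving O(n^(log_4 8)).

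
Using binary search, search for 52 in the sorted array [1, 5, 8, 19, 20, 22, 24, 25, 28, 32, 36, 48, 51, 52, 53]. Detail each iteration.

Binary search for 52 in [1, 5, 8, 19, 20, 22, 24, 25, 28, 32, 36, 48, 51, 52, 53]:

lo=0, hi=14, mid=7, arr[mid]=25 -> 25 < 52, search right half
lo=8, hi=14, mid=11, arr[mid]=48 -> 48 < 52, search right half
lo=12, hi=14, mid=13, arr[mid]=52 -> Found target at index 13!

Binary search finds 52 at index 13 after 3 comparisons. The search repeatedly halves the search space by comparing with the middle element.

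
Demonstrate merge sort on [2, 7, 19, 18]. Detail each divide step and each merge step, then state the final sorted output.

Merge sort trace:

Split: [2, 7, 19, 18] -> [2, 7] and [19, 18]
  Split: [2, 7] -> [2] and [7]
  Merge: [2] + [7] -> [2, 7]
  Split: [19, 18] -> [19] and [18]
  Merge: [19] + [18] -> [18, 19]
Merge: [2, 7] + [18, 19] -> [2, 7, 18, 19]

Final sorted array: [2, 7, 18, 19]

The merge sort proceeds by recursively splitting the array and merging sorted halves.
After all merges, the sorted array is [2, 7, 18, 19].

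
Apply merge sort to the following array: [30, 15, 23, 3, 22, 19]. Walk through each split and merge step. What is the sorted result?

Merge sort trace:

Split: [30, 15, 23, 3, 22, 19] -> [30, 15, 23] and [3, 22, 19]
  Split: [30, 15, 23] -> [30] and [15, 23]
    Split: [15, 23] -> [15] and [23]
    Merge: [15] + [23] -> [15, 23]
  Merge: [30] + [15, 23] -> [15, 23, 30]
  Split: [3, 22, 19] -> [3] and [22, 19]
    Split: [22, 19] -> [22] and [19]
    Merge: [22] + [19] -> [19, 22]
  Merge: [3] + [19, 22] -> [3, 19, 22]
Merge: [15, 23, 30] + [3, 19, 22] -> [3, 15, 19, 22, 23, 30]

Final sorted array: [3, 15, 19, 22, 23, 30]

The merge sort proceeds by recursively splitting the array and merging sorted halves.
After all merges, the sorted array is [3, 15, 19, 22, 23, 30].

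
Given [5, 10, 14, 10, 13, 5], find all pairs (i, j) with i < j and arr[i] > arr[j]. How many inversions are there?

Finding inversions in [5, 10, 14, 10, 13, 5]:

(1, 5): arr[1]=10 > arr[5]=5
(2, 3): arr[2]=14 > arr[3]=10
(2, 4): arr[2]=14 > arr[4]=13
(2, 5): arr[2]=14 > arr[5]=5
(3, 5): arr[3]=10 > arr[5]=5
(4, 5): arr[4]=13 > arr[5]=5

Total inversions: 6

The array has 6 inversion(s): (1,5), (2,3), (2,4), (2,5), (3,5), (4,5). Each pair (i,j) satisfies i < j and arr[i] > arr[j].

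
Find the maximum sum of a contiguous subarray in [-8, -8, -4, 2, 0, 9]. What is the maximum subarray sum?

Using Kadane's algorithm on [-8, -8, -4, 2, 0, 9]:

Scanning through the array:
Position 1 (value -8): max_ending_here = -8, max_so_far = -8
Position 2 (value -4): max_ending_here = -4, max_so_far = -4
Position 3 (value 2): max_ending_here = 2, max_so_far = 2
Position 4 (value 0): max_ending_here = 2, max_so_far = 2
Position 5 (value 9): max_ending_here = 11, max_so_far = 11

Maximum subarray: [2, 0, 9]
Maximum sum: 11

The maximum subarray is [2, 0, 9] with sum 11. This subarray runs from index 3 to index 5.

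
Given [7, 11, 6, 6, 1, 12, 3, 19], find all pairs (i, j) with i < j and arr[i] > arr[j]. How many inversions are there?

Finding inversions in [7, 11, 6, 6, 1, 12, 3, 19]:

(0, 2): arr[0]=7 > arr[2]=6
(0, 3): arr[0]=7 > arr[3]=6
(0, 4): arr[0]=7 > arr[4]=1
(0, 6): arr[0]=7 > arr[6]=3
(1, 2): arr[1]=11 > arr[2]=6
(1, 3): arr[1]=11 > arr[3]=6
(1, 4): arr[1]=11 > arr[4]=1
(1, 6): arr[1]=11 > arr[6]=3
(2, 4): arr[2]=6 > arr[4]=1
(2, 6): arr[2]=6 > arr[6]=3
(3, 4): arr[3]=6 > arr[4]=1
(3, 6): arr[3]=6 > arr[6]=3
(5, 6): arr[5]=12 > arr[6]=3

Total inversions: 13

The array has 13 inversion(s): (0,2), (0,3), (0,4), (0,6), (1,2), (1,3), (1,4), (1,6), (2,4), (2,6), (3,4), (3,6), (5,6). Each pair (i,j) satisfies i < j and arr[i] > arr[j].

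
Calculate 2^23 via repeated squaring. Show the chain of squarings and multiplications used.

Computing 2^23 by squaring (build up from 2^1; each line after the first costs one multiplication):

2^1 = 2
2^2 = (2^1)^2 = 2^2 = 4
2^4 = (2^2)^2 = 4^2 = 16
2^5 = 2 * 2^4 = 2 * 16 = 32
2^10 = (2^5)^2 = 32^2 = 1024
2^11 = 2 * 2^10 = 2 * 1024 = 2048
2^22 = (2^11)^2 = 2048^2 = 4194304
2^23 = 2 * 2^22 = 2 * 4194304 = 8388608

Result: 8388608
Multiplications needed: 7 (7 lines after 2^1)

2^23 = 8388608. Using exponentiation by squaring, this requires 7 multiplications. The key idea: if the exponent is even, square the half-power; if odd, multiply by the base once.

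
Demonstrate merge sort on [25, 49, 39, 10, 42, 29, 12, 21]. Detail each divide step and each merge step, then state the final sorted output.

Merge sort trace:

Split: [25, 49, 39, 10, 42, 29, 12, 21] -> [25, 49, 39, 10] and [42, 29, 12, 21]
  Split: [25, 49, 39, 10] -> [25, 49] and [39, 10]
    Split: [25, 49] -> [25] and [49]
    Merge: [25] + [49] -> [25, 49]
    Split: [39, 10] -> [39] and [10]
    Merge: [39] + [10] -> [10, 39]
  Merge: [25, 49] + [10, 39] -> [10, 25, 39, 49]
  Split: [42, 29, 12, 21] -> [42, 29] and [12, 21]
    Split: [42, 29] -> [42] and [29]
    Merge: [42] + [29] -> [29, 42]
    Split: [12, 21] -> [12] and [21]
    Merge: [12] + [21] -> [12, 21]
  Merge: [29, 42] + [12, 21] -> [12, 21, 29, 42]
Merge: [10, 25, 39, 49] + [12, 21, 29, 42] -> [10, 12, 21, 25, 29, 39, 42, 49]

Final sorted array: [10, 12, 21, 25, 29, 39, 42, 49]

The merge sort proceeds by recursively splitting the array and merging sorted halves.
After all merges, the sorted array is [10, 12, 21, 25, 29, 39, 42, 49].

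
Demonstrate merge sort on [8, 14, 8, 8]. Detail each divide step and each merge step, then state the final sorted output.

Merge sort trace:

Split: [8, 14, 8, 8] -> [8, 14] and [8, 8]
  Split: [8, 14] -> [8] and [14]
  Merge: [8] + [14] -> [8, 14]
  Split: [8, 8] -> [8] and [8]
  Merge: [8] + [8] -> [8, 8]
Merge: [8, 14] + [8, 8] -> [8, 8, 8, 14]

Final sorted array: [8, 8, 8, 14]

The merge sort proceeds by recursively splitting the array and merging sorted halves.
After all merges, the sorted array is [8, 8, 8, 14].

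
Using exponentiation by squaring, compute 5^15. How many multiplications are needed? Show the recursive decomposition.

Computing 5^15 by squaring (build up from 5^1; each line after the first costs one multiplication):

5^1 = 5
5^2 = (5^1)^2 = 5^2 = 25
5^3 = 5 * 5^2 = 5 * 25 = 125
5^6 = (5^3)^2 = 125^2 = 15625
5^7 = 5 * 5^6 = 5 * 15625 = 78125
5^14 = (5^7)^2 = 78125^2 = 6103515625
5^15 = 5 * 5^14 = 5 * 6103515625 = 30517578125

Result: 30517578125
Multiplications needed: 6 (6 lines after 5^1)

5^15 = 30517578125. Using exponentiation by squaring, this requires 6 multiplications. The key idea: if the exponent is even, square the half-power; if odd, multiply by the base once.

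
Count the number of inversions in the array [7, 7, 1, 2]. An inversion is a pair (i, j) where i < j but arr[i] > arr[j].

Finding inversions in [7, 7, 1, 2]:

(0, 2): arr[0]=7 > arr[2]=1
(0, 3): arr[0]=7 > arr[3]=2
(1, 2): arr[1]=7 > arr[2]=1
(1, 3): arr[1]=7 > arr[3]=2

Total inversions: 4

The array has 4 inversion(s): (0,2), (0,3), (1,2), (1,3). Each pair (i,j) satisfies i < j and arr[i] > arr[j].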